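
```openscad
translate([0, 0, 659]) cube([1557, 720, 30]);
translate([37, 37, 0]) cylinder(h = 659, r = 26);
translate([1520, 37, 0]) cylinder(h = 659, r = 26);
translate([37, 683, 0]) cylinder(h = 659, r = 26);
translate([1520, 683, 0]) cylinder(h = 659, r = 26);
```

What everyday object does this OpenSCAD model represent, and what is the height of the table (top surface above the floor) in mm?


A table. The table height is 689 mm.

A 1557×720×30 slab sits at z = 659 on four Ø52 mm round legs — a table. The top surface is at 659 + 30 = 689 mm.


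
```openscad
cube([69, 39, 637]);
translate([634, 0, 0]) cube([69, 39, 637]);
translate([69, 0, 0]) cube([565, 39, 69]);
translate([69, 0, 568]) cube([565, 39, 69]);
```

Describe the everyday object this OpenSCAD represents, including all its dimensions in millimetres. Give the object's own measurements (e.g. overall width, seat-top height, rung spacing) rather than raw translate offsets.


A rectangular picture frame lying in the x–z plane (depth along y). The opening is 565 mm wide (x) by 499 mm tall (z), surrounded by a border 69 mm wide on all four sides. The frame is 39 mm deep and is made of two full-height vertical stiles with two horizontal rails fitted between them.


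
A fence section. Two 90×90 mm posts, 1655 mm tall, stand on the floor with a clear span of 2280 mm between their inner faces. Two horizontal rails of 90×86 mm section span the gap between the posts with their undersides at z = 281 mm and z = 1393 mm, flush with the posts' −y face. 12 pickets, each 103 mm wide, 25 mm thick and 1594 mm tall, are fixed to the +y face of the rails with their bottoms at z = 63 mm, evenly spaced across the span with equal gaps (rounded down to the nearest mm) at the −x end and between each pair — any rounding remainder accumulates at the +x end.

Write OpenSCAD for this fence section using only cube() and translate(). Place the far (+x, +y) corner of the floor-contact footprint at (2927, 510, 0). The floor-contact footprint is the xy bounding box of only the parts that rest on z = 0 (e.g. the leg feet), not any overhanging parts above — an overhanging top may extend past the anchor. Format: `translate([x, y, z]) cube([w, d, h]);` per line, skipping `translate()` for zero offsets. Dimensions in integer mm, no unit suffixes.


translate([467, 420, 0]) cube([90, 90, 1655]);
translate([2837, 420, 0]) cube([90, 90, 1655]);
translate([557, 420, 281]) cube([2280, 90, 86]);
translate([557, 420, 1393]) cube([2280, 90, 86]);
translate([637, 510, 63]) cube([103, 25, 1594]);
translate([820, 510, 63]) cube([103, 25, 1594]);
translate([1003, 510, 63]) cube([103, 25, 1594]);
translate([1186, 510, 63]) cube([103, 25, 1594]);
translate([1369, 510, 63]) cube([103, 25, 1594]);
translate([1552, 510, 63]) cube([103, 25, 1594]);
translate([1735, 510, 63]) cube([103, 25, 1594]);
translate([1918, 510, 63]) cube([103, 25, 1594]);
translate([2101, 510, 63]) cube([103, 25, 1594]);
translate([2284, 510, 63]) cube([103, 25, 1594]);
translate([2467, 510, 63]) cube([103, 25, 1594]);
translate([2650, 510, 63]) cube([103, 25, 1594]);


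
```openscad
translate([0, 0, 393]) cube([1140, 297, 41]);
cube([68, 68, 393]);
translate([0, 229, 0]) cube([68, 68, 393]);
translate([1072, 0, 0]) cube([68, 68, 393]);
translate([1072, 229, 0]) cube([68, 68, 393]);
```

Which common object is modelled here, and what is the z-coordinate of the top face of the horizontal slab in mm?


A bench. The seat-top height is 434 mm.

A long slab on four corner posts — a bench. The slab sits at z = 393 with thickness 41, so the top is 393 + 41 = 434 mm.


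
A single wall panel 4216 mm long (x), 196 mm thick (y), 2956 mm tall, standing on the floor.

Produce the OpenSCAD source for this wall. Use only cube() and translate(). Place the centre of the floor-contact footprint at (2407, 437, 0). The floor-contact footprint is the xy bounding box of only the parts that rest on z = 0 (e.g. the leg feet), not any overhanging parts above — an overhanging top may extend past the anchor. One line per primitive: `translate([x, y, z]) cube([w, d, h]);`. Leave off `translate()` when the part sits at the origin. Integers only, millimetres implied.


translate([299, 339, 0]) cube([4216, 196, 2956]);


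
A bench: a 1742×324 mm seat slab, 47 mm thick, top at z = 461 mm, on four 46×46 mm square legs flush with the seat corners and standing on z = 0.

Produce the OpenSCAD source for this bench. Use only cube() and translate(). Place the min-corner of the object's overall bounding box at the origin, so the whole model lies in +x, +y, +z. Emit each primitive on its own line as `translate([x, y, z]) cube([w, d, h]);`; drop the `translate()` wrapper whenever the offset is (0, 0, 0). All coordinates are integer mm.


translate([0, 0, 414]) cube([1742, 324, 47]);
cube([46, 46, 414]);
translate([0, 278, 0]) cube([46, 46, 414]);
translate([1696, 0, 0]) cube([46, 46, 414]);
translate([1696, 278, 0]) cube([46, 46, 414]);


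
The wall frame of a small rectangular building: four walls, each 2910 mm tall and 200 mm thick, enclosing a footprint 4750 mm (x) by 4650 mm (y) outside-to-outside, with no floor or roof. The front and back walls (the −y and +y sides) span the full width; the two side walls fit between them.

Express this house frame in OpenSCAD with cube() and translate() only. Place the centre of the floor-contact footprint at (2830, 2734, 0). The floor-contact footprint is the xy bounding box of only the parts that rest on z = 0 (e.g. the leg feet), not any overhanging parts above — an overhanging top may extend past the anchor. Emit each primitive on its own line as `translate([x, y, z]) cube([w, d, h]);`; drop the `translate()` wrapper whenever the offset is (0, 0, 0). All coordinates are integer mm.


translate([455, 409, 0]) cube([4750, 200, 2910]);
translate([455, 4859, 0]) cube([4750, 200, 2910]);
translate([455, 609, 0]) cube([200, 4250, 2910]);
translate([5005, 609, 0]) cube([200, 4250, 2910]);


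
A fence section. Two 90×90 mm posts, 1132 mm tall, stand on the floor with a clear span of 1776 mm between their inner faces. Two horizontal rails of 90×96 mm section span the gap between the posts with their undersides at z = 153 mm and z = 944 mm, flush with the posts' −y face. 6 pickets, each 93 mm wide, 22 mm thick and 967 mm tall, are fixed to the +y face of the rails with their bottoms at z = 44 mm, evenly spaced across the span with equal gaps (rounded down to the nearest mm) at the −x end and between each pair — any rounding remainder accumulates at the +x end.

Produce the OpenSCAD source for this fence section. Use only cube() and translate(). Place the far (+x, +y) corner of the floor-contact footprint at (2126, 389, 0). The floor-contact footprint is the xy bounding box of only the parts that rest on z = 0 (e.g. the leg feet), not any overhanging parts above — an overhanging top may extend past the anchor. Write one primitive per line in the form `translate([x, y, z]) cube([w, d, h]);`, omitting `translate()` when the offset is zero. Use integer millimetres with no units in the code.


translate([170, 299, 0]) cube([90, 90, 1132]);
translate([2036, 299, 0]) cube([90, 90, 1132]);
translate([260, 299, 153]) cube([1776, 90, 96]);
translate([260, 299, 944]) cube([1776, 90, 96]);
translate([434, 389, 44]) cube([93, 22, 967]);
translate([701, 389, 44]) cube([93, 22, 967]);
translate([968, 389, 44]) cube([93, 22, 967]);
translate([1235, 389, 44]) cube([93, 22, 967]);
translate([1502, 389, 44]) cube([93, 22, 967]);
translate([1769, 389, 44]) cube([93, 22, 967]);


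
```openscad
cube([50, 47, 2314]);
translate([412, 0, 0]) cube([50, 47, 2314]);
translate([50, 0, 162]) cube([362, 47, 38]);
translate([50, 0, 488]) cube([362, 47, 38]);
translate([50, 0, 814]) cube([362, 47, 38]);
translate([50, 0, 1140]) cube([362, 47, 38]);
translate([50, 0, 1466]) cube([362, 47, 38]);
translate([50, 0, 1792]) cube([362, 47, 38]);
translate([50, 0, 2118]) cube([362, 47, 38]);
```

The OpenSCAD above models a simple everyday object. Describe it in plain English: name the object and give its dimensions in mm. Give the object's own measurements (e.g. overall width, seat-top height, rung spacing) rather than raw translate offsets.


A straight ladder. Two 50×47 mm vertical rails, 2314 mm tall, stand 462 mm apart (outside-to-outside) with their front faces coplanar on the −y side. 7 rungs, each 47 mm deep and 38 mm tall, span between the inner faces of the rails, front faces flush with the rails. The lowest rung's underside is at z = 162 mm and rungs are spaced 326 mm apart (underside to underside).


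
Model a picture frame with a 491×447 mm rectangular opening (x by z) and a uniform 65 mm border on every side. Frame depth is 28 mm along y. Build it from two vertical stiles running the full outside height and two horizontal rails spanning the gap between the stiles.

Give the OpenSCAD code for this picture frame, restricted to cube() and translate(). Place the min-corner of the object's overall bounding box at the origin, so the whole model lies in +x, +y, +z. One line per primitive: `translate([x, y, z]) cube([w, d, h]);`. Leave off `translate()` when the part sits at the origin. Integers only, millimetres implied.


cube([65, 28, 577]);
translate([556, 0, 0]) cube([65, 28, 577]);
translate([65, 0, 0]) cube([491, 28, 65]);
translate([65, 0, 512]) cube([491, 28, 65]);


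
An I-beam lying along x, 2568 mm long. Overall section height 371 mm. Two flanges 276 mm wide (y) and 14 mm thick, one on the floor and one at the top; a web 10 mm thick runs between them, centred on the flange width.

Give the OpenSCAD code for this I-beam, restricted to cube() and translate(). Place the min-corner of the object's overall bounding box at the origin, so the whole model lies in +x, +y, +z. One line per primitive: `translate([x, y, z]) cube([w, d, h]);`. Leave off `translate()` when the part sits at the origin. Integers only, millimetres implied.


cube([2568, 276, 14]);
translate([0, 133, 14]) cube([2568, 10, 343]);
translate([0, 0, 357]) cube([2568, 276, 14]);


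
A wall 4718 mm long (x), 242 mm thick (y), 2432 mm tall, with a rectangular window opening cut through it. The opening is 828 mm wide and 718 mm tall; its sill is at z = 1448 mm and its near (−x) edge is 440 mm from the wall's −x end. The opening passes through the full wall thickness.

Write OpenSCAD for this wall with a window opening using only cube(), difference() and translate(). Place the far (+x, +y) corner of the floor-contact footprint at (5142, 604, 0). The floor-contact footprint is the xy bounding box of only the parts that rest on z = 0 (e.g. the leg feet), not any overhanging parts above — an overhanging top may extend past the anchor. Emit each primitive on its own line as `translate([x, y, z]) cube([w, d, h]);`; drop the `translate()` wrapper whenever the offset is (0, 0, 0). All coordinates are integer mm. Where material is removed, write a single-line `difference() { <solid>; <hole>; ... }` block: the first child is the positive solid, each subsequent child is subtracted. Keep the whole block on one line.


difference() { translate([424, 362, 0]) cube([4718, 242, 2432]); translate([864, 362, 1448]) cube([828, 242, 718]); }


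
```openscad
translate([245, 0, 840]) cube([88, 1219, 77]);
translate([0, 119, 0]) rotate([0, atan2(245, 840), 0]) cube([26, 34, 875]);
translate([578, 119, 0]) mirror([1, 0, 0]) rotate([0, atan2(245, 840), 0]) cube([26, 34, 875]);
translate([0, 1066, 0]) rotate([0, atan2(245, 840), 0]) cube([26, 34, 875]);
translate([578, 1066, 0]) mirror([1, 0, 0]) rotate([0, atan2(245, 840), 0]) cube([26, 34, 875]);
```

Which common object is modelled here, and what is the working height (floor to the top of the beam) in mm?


A sawhorse. The overall height is 917 mm.

A beam across two mirrored pairs of raked legs — a sawhorse. The beam's underside is at z = 840 (matching the legs' vertical rise in atan2(245, 840)) and the beam is 77 mm tall, so its top is at 840 + 77 = 917 mm. The raked legs top out at the beam's underside, so that is the highest point.


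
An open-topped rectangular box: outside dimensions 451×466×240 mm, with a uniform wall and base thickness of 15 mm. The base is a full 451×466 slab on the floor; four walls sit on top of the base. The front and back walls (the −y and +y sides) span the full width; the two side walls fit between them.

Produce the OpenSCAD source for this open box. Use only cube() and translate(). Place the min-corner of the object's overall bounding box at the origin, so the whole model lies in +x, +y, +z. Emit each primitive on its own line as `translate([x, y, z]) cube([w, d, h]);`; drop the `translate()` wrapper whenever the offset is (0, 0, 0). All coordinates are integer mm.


cube([451, 466, 15]);
translate([0, 0, 15]) cube([451, 15, 225]);
translate([0, 451, 15]) cube([451, 15, 225]);
translate([0, 15, 15]) cube([15, 436, 225]);
translate([436, 15, 15]) cube([15, 436, 225]);


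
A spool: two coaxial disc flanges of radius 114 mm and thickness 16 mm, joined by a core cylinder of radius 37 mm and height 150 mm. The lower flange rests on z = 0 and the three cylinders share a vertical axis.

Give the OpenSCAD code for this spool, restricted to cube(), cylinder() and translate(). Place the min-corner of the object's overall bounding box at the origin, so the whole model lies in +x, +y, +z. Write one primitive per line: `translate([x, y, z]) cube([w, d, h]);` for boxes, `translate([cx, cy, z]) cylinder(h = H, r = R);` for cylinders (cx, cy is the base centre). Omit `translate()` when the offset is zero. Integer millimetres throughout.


translate([114, 114, 0]) cylinder(h = 16, r = 114);
translate([114, 114, 16]) cylinder(h = 150, r = 37);
translate([114, 114, 166]) cylinder(h = 16, r = 114);


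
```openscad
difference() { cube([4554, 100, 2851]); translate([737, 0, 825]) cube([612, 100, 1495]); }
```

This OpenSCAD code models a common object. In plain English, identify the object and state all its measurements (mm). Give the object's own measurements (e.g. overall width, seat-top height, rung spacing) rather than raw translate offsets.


A wall 4554 mm long (x), 100 mm thick (y), 2851 mm tall, with a rectangular window opening cut through it. The opening is 612 mm wide and 1495 mm tall; its sill is at z = 825 mm and its near (−x) edge is 737 mm from the wall's −x end. The opening passes through the full wall thickness.


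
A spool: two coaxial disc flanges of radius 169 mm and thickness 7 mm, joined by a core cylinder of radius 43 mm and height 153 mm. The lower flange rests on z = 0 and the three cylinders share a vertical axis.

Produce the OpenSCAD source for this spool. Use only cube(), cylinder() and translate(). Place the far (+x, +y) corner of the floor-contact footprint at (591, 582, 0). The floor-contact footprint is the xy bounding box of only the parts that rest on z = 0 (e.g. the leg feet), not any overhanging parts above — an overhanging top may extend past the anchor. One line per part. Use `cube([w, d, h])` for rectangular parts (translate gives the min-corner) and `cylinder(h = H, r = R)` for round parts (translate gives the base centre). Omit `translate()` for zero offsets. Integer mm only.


translate([422, 413, 0]) cylinder(h = 7, r = 169);
translate([422, 413, 7]) cylinder(h = 153, r = 43);
translate([422, 413, 160]) cylinder(h = 7, r = 169);


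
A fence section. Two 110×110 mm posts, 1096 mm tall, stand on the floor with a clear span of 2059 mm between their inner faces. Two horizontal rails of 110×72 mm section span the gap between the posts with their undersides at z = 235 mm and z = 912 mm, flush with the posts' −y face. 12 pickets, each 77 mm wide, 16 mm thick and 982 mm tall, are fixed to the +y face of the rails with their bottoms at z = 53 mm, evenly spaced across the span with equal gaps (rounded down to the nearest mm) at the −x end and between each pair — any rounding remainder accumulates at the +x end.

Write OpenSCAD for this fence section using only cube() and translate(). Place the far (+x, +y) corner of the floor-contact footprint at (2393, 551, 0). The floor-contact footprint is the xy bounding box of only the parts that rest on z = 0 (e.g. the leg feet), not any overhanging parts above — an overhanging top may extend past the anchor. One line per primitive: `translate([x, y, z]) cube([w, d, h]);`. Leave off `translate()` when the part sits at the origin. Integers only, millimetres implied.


translate([114, 441, 0]) cube([110, 110, 1096]);
translate([2283, 441, 0]) cube([110, 110, 1096]);
translate([224, 441, 235]) cube([2059, 110, 72]);
translate([224, 441, 912]) cube([2059, 110, 72]);
translate([311, 551, 53]) cube([77, 16, 982]);
translate([475, 551, 53]) cube([77, 16, 982]);
translate([639, 551, 53]) cube([77, 16, 982]);
translate([803, 551, 53]) cube([77, 16, 982]);
translate([967, 551, 53]) cube([77, 16, 982]);
translate([1131, 551, 53]) cube([77, 16, 982]);
translate([1295, 551, 53]) cube([77, 16, 982]);
translate([1459, 551, 53]) cube([77, 16, 982]);
translate([1623, 551, 53]) cube([77, 16, 982]);
translate([1787, 551, 53]) cube([77, 16, 982]);
translate([1951, 551, 53]) cube([77, 16, 982]);
translate([2115, 551, 53]) cube([77, 16, 982]);


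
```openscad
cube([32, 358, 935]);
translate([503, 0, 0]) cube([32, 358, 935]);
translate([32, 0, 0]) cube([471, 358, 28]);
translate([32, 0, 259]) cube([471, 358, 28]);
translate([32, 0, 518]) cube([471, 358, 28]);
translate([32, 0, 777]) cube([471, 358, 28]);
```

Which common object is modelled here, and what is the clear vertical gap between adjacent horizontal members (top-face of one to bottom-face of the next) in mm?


A bookshelf. The clear shelf gap is 231 mm.

Two tall side panels with 4 horizontal boards between them — a bookshelf. The first two shelf undersides are at z = 0 and z = 259; with shelf thickness 28, the clear gap is 259 − 0 − 28 = 231 mm.


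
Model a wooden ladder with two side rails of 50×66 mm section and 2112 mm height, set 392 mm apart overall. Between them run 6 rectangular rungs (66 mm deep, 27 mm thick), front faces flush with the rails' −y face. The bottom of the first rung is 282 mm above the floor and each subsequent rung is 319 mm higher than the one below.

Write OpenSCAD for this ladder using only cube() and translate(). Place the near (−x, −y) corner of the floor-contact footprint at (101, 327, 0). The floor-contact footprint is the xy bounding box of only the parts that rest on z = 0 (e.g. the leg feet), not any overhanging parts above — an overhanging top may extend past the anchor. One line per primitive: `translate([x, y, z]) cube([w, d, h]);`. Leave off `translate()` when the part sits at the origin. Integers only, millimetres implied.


translate([101, 327, 0]) cube([50, 66, 2112]);
translate([443, 327, 0]) cube([50, 66, 2112]);
translate([151, 327, 282]) cube([292, 66, 27]);
translate([151, 327, 601]) cube([292, 66, 27]);
translate([151, 327, 920]) cube([292, 66, 27]);
translate([151, 327, 1239]) cube([292, 66, 27]);
translate([151, 327, 1558]) cube([292, 66, 27]);
translate([151, 327, 1877]) cube([292, 66, 27]);


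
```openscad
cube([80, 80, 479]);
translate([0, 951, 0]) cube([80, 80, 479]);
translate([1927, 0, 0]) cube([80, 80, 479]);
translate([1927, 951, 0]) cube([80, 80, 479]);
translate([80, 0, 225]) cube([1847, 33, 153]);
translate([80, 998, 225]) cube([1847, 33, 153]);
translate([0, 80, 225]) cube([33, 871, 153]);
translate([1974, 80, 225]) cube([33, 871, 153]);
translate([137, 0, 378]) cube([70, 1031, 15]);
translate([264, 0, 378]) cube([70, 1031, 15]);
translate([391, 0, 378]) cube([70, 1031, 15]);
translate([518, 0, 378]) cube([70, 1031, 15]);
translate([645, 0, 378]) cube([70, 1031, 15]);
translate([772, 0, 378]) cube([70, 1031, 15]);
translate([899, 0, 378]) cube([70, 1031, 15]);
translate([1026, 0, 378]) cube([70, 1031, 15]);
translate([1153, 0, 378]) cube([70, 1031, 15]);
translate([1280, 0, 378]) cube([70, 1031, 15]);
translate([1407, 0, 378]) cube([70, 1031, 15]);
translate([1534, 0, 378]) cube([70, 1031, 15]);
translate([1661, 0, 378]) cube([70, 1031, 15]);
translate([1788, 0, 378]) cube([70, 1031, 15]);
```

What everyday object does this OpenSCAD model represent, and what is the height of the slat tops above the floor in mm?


A bed frame. The slat-top height is 393 mm.

Four posts, four rails, and a row of slats — a bed frame. Slats sit on the rails at z = 225 + 153 = 378; with slat thickness 15, the top is 393 mm.


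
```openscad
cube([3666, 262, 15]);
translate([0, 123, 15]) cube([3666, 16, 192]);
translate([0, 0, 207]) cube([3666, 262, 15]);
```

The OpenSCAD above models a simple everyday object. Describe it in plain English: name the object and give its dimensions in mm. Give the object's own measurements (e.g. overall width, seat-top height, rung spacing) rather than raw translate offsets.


An I-beam lying along x, 3666 mm long. Overall section height 222 mm. Two flanges 262 mm wide (y) and 15 mm thick, one on the floor and one at the top; a web 16 mm thick runs between them, centred on the flange width.


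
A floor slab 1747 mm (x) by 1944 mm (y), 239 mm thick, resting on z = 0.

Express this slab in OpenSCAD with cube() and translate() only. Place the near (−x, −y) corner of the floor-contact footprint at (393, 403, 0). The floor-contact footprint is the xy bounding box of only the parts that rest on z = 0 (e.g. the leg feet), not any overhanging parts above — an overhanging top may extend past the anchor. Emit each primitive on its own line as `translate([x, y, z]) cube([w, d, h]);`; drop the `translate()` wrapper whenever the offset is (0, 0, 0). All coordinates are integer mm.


translate([393, 403, 0]) cube([1747, 1944, 239]);


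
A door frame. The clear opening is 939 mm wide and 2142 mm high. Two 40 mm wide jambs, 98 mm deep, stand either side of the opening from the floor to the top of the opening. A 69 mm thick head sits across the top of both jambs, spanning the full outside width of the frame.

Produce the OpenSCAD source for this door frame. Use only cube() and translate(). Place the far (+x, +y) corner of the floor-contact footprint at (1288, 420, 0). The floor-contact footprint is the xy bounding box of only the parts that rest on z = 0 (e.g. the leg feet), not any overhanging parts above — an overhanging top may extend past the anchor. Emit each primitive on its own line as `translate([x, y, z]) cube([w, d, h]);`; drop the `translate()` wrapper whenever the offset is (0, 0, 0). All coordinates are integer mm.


translate([269, 322, 0]) cube([40, 98, 2142]);
translate([1248, 322, 0]) cube([40, 98, 2142]);
translate([269, 322, 2142]) cube([1019, 98, 69]);


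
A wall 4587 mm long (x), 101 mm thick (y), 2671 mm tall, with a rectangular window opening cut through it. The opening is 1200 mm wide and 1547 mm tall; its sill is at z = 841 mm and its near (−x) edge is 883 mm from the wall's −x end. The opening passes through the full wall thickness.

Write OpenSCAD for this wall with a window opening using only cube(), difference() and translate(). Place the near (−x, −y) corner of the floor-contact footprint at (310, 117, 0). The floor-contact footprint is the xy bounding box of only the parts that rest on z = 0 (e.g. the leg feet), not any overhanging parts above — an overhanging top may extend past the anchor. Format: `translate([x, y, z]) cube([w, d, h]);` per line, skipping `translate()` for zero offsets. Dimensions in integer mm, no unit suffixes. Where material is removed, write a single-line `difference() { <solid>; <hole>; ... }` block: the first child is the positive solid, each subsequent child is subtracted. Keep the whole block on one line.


difference() { translate([310, 117, 0]) cube([4587, 101, 2671]); translate([1193, 117, 841]) cube([1200, 101, 1547]); }


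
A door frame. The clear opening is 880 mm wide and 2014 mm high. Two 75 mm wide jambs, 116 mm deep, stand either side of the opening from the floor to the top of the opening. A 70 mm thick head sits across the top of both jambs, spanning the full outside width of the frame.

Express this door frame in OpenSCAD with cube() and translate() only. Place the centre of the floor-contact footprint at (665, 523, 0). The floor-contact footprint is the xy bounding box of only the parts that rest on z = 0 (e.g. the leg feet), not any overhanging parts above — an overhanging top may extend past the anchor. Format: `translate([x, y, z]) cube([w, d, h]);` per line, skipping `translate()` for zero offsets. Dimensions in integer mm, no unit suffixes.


translate([150, 465, 0]) cube([75, 116, 2014]);
translate([1105, 465, 0]) cube([75, 116, 2014]);
translate([150, 465, 2014]) cube([1030, 116, 70]);


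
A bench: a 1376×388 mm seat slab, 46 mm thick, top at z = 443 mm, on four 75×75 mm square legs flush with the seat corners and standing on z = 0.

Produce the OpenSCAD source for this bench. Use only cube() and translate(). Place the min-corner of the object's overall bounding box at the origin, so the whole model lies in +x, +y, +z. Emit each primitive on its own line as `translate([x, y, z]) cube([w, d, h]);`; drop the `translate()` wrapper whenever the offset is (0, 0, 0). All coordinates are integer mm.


translate([0, 0, 397]) cube([1376, 388, 46]);
cube([75, 75, 397]);
translate([0, 313, 0]) cube([75, 75, 397]);
translate([1301, 0, 0]) cube([75, 75, 397]);
translate([1301, 313, 0]) cube([75, 75, 397]);


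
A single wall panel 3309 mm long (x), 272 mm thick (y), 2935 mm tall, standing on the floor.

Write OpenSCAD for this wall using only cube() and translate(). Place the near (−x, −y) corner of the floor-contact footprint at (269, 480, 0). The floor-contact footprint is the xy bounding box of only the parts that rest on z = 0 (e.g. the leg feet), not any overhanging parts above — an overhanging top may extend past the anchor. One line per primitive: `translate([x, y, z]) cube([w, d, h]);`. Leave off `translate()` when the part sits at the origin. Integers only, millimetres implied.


translate([269, 480, 0]) cube([3309, 272, 2935]);


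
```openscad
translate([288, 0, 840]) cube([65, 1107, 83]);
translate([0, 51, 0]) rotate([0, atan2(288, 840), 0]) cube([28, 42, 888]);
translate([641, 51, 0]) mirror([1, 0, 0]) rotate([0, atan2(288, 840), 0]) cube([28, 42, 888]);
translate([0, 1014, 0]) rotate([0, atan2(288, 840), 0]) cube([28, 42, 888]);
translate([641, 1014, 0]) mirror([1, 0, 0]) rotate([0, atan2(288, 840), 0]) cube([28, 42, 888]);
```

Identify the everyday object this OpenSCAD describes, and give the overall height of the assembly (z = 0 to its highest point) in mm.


A sawhorse. The overall height is 923 mm.

A beam across two mirrored pairs of raked legs — a sawhorse. The beam's underside is at z = 840 (matching the legs' vertical rise in atan2(288, 840)) and the beam is 83 mm tall, so its top is at 840 + 83 = 923 mm. The raked legs top out at the beam's underside, so that is the highest point.


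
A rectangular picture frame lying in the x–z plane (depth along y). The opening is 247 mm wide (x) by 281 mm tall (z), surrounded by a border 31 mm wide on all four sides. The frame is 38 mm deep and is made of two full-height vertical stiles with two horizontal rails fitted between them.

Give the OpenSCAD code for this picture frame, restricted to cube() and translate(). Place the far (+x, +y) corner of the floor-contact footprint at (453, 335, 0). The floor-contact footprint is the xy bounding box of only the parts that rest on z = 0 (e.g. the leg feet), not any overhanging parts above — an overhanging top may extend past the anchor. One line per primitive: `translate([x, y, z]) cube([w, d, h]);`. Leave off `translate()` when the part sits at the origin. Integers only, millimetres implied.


translate([144, 297, 0]) cube([31, 38, 343]);
translate([422, 297, 0]) cube([31, 38, 343]);
translate([175, 297, 0]) cube([247, 38, 31]);
translate([175, 297, 312]) cube([247, 38, 31]);


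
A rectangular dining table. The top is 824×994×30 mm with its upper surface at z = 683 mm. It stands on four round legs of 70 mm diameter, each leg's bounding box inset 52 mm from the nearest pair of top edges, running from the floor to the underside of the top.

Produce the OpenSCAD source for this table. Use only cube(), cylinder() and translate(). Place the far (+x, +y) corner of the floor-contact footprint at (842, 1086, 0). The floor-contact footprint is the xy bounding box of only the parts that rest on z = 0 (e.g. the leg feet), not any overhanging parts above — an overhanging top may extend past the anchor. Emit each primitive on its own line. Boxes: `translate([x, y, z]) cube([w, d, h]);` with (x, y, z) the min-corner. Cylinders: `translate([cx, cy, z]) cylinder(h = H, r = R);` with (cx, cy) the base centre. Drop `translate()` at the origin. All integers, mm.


// leg_h = 683 - 30 = 653
translate([70, 144, 653]) cube([824, 994, 30]);
translate([157, 231, 0]) cylinder(h = 653, r = 35);
translate([807, 231, 0]) cylinder(h = 653, r = 35);
translate([157, 1051, 0]) cylinder(h = 653, r = 35);
translate([807, 1051, 0]) cylinder(h = 653, r = 35);


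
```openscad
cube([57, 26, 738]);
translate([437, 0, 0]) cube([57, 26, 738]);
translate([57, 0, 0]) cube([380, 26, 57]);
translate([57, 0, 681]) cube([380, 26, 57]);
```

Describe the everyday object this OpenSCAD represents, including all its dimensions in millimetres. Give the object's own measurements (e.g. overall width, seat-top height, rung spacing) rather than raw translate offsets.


A rectangular picture frame lying in the x–z plane (depth along y). The opening is 380 mm wide (x) by 624 mm tall (z), surrounded by a border 57 mm wide on all four sides. The frame is 26 mm deep and is made of two full-height vertical stiles with two horizontal rails fitted between them.


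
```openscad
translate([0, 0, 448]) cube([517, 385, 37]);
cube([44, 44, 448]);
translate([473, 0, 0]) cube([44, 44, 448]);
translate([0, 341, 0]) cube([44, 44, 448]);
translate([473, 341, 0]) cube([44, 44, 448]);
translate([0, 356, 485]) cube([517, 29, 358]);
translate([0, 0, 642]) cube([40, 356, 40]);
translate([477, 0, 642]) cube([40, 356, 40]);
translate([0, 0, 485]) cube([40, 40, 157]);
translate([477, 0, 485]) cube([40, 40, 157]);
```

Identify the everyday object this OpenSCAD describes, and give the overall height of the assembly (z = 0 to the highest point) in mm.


A chair. The overall height is 843 mm.

A slab on four corner posts with a tall panel at the back — a chair. The seat slab sits at z = 448 with thickness 37, and the 358 mm backrest starts at the seat top, so the overall height is 448 + 37 + 358 = 843 mm.


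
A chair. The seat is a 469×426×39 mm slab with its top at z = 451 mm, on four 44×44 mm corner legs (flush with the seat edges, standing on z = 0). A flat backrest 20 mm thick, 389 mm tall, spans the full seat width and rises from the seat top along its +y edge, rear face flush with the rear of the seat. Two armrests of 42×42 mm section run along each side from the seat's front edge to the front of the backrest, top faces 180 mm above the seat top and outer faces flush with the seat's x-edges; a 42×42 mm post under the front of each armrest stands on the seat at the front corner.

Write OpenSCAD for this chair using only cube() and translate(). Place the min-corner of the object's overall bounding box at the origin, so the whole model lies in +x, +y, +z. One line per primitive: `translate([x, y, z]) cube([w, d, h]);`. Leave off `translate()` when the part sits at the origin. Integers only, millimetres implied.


translate([0, 0, 412]) cube([469, 426, 39]);
cube([44, 44, 412]);
translate([425, 0, 0]) cube([44, 44, 412]);
translate([0, 382, 0]) cube([44, 44, 412]);
translate([425, 382, 0]) cube([44, 44, 412]);
translate([0, 406, 451]) cube([469, 20, 389]);
translate([0, 0, 589]) cube([42, 406, 42]);
translate([427, 0, 589]) cube([42, 406, 42]);
translate([0, 0, 451]) cube([42, 42, 138]);
translate([427, 0, 451]) cube([42, 42, 138]);


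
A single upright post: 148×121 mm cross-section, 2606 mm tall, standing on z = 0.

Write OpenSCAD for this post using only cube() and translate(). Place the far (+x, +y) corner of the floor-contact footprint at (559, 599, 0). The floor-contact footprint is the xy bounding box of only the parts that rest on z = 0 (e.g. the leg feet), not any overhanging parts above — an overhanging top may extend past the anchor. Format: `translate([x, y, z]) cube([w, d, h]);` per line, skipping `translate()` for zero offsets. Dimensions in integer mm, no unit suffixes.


translate([411, 478, 0]) cube([148, 121, 2606]);


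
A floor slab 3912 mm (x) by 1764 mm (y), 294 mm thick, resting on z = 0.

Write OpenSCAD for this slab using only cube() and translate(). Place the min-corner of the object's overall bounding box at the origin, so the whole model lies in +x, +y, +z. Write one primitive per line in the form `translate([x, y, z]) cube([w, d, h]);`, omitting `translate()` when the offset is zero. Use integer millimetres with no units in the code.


cube([3912, 1764, 294]);


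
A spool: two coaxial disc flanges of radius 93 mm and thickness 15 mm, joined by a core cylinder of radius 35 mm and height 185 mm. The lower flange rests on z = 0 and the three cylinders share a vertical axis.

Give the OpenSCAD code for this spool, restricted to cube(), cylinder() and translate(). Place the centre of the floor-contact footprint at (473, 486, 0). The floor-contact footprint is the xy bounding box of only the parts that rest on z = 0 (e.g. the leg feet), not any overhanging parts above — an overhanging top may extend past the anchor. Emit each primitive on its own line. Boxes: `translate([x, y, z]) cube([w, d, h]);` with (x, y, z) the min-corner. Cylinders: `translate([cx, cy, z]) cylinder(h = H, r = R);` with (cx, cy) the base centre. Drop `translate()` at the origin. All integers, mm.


translate([473, 486, 0]) cylinder(h = 15, r = 93);
translate([473, 486, 15]) cylinder(h = 185, r = 35);
translate([473, 486, 200]) cylinder(h = 15, r = 93);


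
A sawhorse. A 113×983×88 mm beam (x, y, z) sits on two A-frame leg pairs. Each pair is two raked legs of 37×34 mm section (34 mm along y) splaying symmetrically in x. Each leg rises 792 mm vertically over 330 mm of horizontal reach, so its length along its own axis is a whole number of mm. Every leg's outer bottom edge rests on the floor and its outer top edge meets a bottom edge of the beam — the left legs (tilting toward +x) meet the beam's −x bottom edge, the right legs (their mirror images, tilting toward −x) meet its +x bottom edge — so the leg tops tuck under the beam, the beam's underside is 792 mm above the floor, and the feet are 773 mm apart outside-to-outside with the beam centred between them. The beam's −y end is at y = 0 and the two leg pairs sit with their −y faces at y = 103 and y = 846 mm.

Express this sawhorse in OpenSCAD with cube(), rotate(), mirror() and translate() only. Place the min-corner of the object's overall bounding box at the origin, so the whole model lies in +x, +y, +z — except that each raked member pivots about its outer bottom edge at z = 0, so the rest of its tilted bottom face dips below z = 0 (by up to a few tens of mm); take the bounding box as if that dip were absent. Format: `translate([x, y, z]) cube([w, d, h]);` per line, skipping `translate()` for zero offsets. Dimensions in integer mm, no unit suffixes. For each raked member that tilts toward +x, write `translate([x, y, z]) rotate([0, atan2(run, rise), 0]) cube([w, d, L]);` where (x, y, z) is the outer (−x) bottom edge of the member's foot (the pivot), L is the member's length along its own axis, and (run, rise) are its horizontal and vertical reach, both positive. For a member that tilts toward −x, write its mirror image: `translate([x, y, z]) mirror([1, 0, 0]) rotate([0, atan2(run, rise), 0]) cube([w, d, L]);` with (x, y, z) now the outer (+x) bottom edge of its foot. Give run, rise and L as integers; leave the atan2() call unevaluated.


translate([330, 0, 792]) cube([113, 983, 88]);
translate([0, 103, 0]) rotate([0, atan2(330, 792), 0]) cube([37, 34, 858]);
translate([773, 103, 0]) mirror([1, 0, 0]) rotate([0, atan2(330, 792), 0]) cube([37, 34, 858]);
translate([0, 846, 0]) rotate([0, atan2(330, 792), 0]) cube([37, 34, 858]);
translate([773, 846, 0]) mirror([1, 0, 0]) rotate([0, atan2(330, 792), 0]) cube([37, 34, 858]);


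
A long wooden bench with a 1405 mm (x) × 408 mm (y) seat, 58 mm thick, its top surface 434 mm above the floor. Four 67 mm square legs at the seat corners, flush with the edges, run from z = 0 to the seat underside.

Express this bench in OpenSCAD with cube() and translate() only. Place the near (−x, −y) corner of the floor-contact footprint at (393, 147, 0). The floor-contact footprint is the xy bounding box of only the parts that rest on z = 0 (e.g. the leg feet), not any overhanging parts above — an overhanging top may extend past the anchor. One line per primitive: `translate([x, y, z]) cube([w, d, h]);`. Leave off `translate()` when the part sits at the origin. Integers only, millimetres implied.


translate([393, 147, 376]) cube([1405, 408, 58]);
translate([393, 147, 0]) cube([67, 67, 376]);
translate([393, 488, 0]) cube([67, 67, 376]);
translate([1731, 147, 0]) cube([67, 67, 376]);
translate([1731, 488, 0]) cube([67, 67, 376]);


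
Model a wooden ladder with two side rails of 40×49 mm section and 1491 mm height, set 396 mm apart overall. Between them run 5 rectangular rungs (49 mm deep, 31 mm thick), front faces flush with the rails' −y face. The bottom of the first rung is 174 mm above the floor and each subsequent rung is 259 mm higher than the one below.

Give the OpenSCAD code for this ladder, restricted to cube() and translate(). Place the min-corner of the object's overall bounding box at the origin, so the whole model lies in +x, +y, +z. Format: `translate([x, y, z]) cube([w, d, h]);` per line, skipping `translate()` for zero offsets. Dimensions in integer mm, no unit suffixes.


cube([40, 49, 1491]);
translate([356, 0, 0]) cube([40, 49, 1491]);
translate([40, 0, 174]) cube([316, 49, 31]);
translate([40, 0, 433]) cube([316, 49, 31]);
translate([40, 0, 692]) cube([316, 49, 31]);
translate([40, 0, 951]) cube([316, 49, 31]);
translate([40, 0, 1210]) cube([316, 49, 31]);


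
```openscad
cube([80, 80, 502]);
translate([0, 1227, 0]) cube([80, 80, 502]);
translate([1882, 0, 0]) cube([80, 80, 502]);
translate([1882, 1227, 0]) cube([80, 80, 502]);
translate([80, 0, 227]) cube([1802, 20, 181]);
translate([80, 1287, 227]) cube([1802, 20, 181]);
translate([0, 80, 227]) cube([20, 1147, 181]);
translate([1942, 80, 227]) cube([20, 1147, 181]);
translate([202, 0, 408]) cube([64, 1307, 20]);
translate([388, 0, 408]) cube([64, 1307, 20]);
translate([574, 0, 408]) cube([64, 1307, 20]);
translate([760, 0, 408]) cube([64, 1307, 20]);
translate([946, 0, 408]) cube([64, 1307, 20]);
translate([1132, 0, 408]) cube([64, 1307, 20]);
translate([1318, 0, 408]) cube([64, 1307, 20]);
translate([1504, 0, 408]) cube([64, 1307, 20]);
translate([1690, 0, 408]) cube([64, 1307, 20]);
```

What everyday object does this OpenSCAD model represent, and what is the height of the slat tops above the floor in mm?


A bed frame. The slat-top height is 428 mm.

Four posts, four rails, and a row of slats — a bed frame. Slats sit on the rails at z = 227 + 181 = 408; with slat thickness 20, the top is 428 mm.


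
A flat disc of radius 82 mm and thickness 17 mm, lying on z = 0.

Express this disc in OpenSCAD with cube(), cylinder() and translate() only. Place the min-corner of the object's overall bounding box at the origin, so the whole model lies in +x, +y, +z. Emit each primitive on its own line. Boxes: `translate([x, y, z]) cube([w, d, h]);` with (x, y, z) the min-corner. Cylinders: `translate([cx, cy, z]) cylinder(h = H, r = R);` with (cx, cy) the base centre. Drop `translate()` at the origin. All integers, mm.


translate([82, 82, 0]) cylinder(h = 17, r = 82);


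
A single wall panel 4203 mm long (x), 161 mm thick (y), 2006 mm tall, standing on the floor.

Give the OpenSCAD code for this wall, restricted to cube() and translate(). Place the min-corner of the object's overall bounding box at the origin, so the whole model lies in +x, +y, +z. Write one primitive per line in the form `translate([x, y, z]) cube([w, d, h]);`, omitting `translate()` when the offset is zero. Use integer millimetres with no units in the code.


cube([4203, 161, 2006]);
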